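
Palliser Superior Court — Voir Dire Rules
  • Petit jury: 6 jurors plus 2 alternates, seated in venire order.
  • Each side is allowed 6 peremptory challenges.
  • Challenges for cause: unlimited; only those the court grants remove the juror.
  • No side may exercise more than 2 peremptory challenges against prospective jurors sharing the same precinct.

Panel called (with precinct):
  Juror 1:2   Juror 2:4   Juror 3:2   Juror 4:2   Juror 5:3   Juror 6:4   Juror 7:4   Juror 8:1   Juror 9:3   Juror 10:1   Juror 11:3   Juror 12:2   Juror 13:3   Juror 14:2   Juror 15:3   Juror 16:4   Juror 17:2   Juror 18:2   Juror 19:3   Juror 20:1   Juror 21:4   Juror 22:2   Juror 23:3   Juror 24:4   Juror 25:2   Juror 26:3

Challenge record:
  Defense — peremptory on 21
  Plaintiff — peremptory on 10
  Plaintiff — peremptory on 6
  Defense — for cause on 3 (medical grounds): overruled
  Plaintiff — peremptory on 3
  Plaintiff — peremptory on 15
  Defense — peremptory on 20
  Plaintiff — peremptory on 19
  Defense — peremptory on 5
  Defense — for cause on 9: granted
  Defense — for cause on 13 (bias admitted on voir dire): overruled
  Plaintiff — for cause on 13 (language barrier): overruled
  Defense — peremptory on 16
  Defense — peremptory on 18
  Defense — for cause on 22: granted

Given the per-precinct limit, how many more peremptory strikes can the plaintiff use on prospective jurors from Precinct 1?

1

Plaintiff peremptories so far: #10, #6, #3, #15, #19 — 5 of 6 used, 1 left overall.
Against Precinct 1: #10 — 1 used; per-precinct cap 2 leaves 1.
Binding limit: min(1, 1) = 1.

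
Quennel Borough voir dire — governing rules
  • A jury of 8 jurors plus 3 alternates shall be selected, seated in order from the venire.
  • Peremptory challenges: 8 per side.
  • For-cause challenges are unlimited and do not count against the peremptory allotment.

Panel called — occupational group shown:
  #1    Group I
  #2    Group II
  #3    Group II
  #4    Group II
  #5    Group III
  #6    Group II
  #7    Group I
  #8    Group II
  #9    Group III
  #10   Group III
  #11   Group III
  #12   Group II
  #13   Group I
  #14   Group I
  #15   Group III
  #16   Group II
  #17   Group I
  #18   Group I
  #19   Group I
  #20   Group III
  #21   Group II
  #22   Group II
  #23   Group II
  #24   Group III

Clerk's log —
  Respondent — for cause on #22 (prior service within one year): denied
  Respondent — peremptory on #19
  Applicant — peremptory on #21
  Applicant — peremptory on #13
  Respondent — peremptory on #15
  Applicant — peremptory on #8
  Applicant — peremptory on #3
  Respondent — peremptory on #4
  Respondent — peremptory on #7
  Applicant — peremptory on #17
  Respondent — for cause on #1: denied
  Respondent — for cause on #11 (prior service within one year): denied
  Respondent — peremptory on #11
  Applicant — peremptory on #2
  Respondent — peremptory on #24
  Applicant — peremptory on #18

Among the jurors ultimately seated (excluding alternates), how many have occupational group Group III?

Removed: #2, #3, #4, #7, #8, #11, #13, #15, #17, #18, #19, #21, #24.
Seated jurors 1–8: #1, #5, #6, #9, #10, #12, #14, #16 (alternates #20, #22, #23 not counted).
Of those, in Group III: #5, #9, #10 → 3.

3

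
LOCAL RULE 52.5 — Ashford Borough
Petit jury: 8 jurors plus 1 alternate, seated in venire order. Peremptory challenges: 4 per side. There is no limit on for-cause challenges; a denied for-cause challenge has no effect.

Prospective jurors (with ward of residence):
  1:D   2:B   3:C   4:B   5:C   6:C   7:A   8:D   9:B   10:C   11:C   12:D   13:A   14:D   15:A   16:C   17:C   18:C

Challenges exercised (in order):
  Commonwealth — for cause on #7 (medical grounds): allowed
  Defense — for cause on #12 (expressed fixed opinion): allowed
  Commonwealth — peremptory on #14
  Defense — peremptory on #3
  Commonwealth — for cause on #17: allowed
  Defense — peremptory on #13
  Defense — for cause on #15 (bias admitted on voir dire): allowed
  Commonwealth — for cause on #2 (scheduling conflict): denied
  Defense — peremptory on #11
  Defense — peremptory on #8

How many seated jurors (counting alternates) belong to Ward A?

0

Removed: #3, #7, #8, #11, #12, #13, #14, #15, #17.
Seated (9 incl. alternates): #1, #2, #4, #5, #6, #9, #10, #16, #18.
None of those are in Ward A → 0.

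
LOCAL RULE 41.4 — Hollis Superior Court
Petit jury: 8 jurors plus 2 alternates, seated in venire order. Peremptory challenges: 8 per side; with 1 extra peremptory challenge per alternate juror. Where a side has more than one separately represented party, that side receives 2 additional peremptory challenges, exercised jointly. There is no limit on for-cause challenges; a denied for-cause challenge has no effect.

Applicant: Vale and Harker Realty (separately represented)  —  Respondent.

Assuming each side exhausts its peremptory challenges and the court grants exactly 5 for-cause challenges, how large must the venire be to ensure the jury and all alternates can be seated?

Seats to fill: 8 + 2 alternates = 10.
Peremptories — Applicant: 8 + 1×2 + 2 = 12; Respondent: 8 + 1×2 = 10; total 22.
For-cause removals: 5.
Minimum venire: 10 + 22 + 5 = 37.

37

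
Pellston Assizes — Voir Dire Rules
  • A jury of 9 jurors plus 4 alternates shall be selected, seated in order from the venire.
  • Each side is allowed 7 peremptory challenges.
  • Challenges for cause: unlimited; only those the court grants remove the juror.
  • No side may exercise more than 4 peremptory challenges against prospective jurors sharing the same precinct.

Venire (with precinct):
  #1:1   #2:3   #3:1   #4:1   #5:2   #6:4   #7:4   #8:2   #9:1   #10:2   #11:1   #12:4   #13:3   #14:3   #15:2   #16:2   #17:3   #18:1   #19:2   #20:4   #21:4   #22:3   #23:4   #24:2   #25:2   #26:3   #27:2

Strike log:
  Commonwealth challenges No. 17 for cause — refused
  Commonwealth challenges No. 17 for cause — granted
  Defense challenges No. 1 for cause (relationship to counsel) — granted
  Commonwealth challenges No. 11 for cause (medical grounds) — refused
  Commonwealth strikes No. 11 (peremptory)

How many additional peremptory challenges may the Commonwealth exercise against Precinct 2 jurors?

4

Commonwealth peremptories so far: #11 — 1 of 7 used, 6 left overall.
Against Precinct 2: none yet — per-precinct cap 4 leaves 4.
Binding limit: min(6, 4) = 4.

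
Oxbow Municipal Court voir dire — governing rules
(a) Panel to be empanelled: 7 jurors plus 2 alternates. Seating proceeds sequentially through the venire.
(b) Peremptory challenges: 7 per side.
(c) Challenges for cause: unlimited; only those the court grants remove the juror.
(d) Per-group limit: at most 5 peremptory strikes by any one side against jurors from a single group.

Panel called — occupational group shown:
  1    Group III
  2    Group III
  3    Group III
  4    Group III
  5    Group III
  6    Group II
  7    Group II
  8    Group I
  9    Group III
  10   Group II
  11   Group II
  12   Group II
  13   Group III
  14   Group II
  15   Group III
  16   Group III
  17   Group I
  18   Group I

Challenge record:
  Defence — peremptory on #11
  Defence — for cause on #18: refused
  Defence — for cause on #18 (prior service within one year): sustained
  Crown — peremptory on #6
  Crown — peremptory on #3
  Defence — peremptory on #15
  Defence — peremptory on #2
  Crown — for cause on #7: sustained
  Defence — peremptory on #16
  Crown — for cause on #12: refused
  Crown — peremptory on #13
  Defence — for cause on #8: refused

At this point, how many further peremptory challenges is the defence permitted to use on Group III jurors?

2

Defence peremptories so far: #11, #15, #2, #16 — 4 of 7 used, 3 left overall.
Against Group III: #15, #2, #16 — 3 used; per-group cap 5 leaves 2.
Binding limit: min(3, 2) = 2.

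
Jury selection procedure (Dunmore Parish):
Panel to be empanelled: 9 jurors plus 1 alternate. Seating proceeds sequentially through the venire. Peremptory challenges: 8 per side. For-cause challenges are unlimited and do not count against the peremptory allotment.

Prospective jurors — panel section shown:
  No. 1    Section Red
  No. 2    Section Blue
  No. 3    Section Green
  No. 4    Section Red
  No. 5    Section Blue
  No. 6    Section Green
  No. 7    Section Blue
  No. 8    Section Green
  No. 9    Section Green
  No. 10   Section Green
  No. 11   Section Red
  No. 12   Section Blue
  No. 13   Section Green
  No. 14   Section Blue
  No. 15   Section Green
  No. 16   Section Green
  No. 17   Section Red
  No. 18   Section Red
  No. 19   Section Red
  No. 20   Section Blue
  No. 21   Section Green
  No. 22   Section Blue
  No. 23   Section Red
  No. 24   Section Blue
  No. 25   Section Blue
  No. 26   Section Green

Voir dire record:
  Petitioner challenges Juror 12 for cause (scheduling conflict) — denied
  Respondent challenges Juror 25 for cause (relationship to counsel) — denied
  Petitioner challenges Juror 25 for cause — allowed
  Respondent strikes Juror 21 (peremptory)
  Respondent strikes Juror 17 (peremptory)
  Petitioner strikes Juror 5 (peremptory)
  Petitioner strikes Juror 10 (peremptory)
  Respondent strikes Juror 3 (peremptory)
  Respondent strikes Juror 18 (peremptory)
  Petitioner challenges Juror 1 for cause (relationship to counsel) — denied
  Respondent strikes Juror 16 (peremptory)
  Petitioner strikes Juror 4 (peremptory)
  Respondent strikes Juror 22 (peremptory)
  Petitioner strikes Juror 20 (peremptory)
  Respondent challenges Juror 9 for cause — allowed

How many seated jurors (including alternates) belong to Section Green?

4

Removed: #3, #4, #5, #9, #10, #16, #17, #18, #20, #21, #22, #25.
Seated (10 incl. alternates): #1, #2, #6, #7, #8, #11, #12, #13, #14, #15.
Of those, in Section Green: #6, #8, #13, #15 → 4.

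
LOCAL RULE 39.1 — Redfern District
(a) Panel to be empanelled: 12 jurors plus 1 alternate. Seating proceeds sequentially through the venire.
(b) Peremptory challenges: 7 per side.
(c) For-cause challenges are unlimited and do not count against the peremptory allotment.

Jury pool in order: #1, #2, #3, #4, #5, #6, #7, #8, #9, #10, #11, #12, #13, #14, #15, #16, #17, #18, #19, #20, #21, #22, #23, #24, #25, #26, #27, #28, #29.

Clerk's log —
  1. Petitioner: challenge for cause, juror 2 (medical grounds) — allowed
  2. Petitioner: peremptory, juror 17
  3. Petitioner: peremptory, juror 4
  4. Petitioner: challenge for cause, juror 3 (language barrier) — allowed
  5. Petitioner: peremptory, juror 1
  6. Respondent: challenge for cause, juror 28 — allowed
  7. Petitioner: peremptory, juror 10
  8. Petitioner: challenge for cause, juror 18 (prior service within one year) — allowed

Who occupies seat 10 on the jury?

15

Removed: #1, #2, #3, #4, #10, #17, #18, #28.
Seating in order: seats 1–12 → #5, #6, #7, #8, #9, #11, #12, #13, #14, #15, #16, #19; alternates → #20.
So seat 10 is #15.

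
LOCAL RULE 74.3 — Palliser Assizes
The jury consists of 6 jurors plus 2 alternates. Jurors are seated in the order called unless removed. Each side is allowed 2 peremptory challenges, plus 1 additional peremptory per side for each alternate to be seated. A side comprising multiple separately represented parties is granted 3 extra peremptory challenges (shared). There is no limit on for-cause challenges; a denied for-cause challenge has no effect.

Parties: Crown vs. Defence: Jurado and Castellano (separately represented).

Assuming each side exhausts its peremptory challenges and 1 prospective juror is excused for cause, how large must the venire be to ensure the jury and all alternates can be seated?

Seats to fill: 6 + 2 alternates = 8.
Peremptories — Crown: 2 + 1×2 = 4; Defence: 2 + 1×2 + 3 = 7; total 11.
For-cause removals: 1.
Minimum venire: 8 + 11 + 1 = 20.

20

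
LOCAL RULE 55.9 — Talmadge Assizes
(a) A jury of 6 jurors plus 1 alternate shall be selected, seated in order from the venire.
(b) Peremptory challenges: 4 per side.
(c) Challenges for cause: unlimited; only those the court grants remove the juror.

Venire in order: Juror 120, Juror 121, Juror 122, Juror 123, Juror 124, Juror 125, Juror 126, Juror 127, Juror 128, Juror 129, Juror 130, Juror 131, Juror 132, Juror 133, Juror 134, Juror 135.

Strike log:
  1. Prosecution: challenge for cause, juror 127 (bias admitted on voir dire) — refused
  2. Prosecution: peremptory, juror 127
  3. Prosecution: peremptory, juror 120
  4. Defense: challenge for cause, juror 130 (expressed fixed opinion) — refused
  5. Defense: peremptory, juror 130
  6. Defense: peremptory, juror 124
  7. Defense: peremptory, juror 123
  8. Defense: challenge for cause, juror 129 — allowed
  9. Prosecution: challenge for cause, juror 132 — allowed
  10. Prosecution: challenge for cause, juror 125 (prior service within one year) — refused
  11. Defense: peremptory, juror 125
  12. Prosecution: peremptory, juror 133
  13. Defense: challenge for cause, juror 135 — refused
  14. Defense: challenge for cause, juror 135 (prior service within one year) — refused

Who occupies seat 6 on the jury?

Removed: #120, #123, #124, #125, #127, #129, #130, #132, #133. (#135 stays — for-cause denied.)
Seating in order: seats 1–6 → #121, #122, #126, #128, #131, #134; alternates → #135.
So seat 6 is #134.

134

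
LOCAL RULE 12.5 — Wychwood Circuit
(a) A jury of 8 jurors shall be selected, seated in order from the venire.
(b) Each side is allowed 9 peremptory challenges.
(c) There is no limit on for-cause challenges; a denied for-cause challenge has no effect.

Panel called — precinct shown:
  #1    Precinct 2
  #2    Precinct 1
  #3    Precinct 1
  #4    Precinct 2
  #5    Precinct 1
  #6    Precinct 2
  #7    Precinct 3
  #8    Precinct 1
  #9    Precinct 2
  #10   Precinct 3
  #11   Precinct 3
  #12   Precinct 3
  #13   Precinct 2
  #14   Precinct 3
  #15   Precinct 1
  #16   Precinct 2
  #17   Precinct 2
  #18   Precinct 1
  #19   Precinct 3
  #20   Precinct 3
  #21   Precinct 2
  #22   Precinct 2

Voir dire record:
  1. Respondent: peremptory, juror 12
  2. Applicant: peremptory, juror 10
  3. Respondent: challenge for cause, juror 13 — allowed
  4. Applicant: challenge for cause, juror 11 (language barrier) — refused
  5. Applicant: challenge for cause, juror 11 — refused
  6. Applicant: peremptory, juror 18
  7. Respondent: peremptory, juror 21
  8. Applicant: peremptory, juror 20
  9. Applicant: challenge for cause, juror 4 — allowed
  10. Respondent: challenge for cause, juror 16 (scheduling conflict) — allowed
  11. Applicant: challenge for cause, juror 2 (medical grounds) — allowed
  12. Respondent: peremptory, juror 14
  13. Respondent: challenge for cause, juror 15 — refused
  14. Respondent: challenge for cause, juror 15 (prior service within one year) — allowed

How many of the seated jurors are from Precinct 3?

Removed: #2, #4, #10, #12, #13, #14, #15, #16, #18, #20, #21.
Seated jurors 1–8: #1, #3, #5, #6, #7, #8, #9, #11.
Of those, in Precinct 3: #7, #11 → 2.

2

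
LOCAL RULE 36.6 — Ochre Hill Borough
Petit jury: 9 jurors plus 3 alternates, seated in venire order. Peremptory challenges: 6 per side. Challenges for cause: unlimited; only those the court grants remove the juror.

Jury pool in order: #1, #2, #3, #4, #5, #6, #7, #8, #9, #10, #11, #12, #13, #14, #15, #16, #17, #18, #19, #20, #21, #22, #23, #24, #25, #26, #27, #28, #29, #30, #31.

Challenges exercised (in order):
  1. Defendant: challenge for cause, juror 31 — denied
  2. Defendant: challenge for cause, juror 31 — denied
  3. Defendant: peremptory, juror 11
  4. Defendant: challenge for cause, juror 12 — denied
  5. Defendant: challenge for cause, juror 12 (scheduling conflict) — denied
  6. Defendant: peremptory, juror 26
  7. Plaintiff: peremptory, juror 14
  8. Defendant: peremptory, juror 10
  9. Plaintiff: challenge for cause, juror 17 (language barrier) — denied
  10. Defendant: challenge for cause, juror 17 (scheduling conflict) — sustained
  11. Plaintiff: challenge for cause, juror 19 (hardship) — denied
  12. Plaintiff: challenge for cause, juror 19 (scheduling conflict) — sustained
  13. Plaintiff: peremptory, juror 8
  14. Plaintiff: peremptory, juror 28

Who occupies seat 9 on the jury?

Removed: #8, #10, #11, #14, #17, #19, #26, #28. (#12, #31 stay — for-cause denied.)
Filling seats in venire order through position 9: #1, #2, #3, #4, #5, #6, #7, #9, #12.
So seat 9 is #12.

12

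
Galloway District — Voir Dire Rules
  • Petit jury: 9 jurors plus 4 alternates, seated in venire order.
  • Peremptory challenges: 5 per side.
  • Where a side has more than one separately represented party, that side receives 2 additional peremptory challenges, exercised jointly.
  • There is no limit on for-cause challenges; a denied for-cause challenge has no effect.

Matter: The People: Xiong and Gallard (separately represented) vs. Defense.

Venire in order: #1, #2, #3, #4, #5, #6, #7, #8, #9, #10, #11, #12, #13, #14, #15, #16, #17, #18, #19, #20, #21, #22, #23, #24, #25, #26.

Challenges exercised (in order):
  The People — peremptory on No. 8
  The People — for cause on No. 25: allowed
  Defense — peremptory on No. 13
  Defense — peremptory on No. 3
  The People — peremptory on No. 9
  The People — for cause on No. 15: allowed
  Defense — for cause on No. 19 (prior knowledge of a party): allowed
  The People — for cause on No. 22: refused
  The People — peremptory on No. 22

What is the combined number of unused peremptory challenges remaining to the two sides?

7

The People allotment: 5 base + 2 multi-party = 7. Defense allotment: 5.
The People peremptories used: #8, #9, #22 — 3 (for-cause on #25, #15, #22 don't count).
Defense peremptories used: #13, #3 — 2 (the for-cause on #19 doesn't count).
Remaining: (7 − 3) + (5 − 2) = 7.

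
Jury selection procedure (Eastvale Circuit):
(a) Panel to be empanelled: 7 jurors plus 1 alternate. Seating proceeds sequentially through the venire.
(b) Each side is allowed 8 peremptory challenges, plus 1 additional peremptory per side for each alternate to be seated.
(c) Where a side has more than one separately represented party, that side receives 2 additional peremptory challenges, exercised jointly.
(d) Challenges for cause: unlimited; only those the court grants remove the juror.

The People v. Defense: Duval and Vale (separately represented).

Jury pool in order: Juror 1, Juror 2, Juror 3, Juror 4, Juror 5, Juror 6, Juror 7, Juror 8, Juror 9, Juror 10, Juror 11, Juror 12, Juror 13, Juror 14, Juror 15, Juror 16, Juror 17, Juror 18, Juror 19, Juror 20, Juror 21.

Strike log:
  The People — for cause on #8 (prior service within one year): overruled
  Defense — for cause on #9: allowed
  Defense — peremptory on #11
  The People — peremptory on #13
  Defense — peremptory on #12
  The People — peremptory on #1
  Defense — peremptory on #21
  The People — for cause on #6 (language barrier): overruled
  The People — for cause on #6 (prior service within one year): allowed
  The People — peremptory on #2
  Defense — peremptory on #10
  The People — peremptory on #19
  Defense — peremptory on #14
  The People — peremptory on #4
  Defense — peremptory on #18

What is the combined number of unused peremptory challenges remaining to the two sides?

The People allotment: 8 base + 1 × 1 alternate = 9. Defense allotment: 8 base + 1 × 1 alternate + 2 multi-party = 11.
The People peremptories used: #13, #1, #2, #19, #4 — 5 (for-cause on #8, #6, #6 don't count).
Defense peremptories used: #11, #12, #21, #10, #14, #18 — 6 (the for-cause on #9 doesn't count).
Remaining: (9 − 5) + (11 − 6) = 9.

9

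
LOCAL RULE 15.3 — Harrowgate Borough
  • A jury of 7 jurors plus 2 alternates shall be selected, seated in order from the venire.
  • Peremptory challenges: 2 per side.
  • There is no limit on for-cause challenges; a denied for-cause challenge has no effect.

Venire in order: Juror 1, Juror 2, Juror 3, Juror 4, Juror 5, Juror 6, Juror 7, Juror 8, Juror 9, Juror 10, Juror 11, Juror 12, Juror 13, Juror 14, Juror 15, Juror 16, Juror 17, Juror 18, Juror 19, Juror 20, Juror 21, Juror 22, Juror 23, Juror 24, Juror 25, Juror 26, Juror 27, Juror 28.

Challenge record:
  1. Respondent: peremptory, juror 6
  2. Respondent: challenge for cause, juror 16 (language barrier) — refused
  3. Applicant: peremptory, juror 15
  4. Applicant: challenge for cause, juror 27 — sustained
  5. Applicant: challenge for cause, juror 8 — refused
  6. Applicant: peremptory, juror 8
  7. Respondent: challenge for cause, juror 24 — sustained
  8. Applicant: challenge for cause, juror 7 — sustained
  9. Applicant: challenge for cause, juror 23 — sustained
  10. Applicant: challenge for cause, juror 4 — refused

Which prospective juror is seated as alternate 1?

11

Removed: #6, #7, #8, #15, #23, #24, #27. (#4, #16 stay — for-cause denied.)
Filling seats in venire order through position 8: #1, #2, #3, #4, #5, #9, #10, #11.
So alternate 1 is #11.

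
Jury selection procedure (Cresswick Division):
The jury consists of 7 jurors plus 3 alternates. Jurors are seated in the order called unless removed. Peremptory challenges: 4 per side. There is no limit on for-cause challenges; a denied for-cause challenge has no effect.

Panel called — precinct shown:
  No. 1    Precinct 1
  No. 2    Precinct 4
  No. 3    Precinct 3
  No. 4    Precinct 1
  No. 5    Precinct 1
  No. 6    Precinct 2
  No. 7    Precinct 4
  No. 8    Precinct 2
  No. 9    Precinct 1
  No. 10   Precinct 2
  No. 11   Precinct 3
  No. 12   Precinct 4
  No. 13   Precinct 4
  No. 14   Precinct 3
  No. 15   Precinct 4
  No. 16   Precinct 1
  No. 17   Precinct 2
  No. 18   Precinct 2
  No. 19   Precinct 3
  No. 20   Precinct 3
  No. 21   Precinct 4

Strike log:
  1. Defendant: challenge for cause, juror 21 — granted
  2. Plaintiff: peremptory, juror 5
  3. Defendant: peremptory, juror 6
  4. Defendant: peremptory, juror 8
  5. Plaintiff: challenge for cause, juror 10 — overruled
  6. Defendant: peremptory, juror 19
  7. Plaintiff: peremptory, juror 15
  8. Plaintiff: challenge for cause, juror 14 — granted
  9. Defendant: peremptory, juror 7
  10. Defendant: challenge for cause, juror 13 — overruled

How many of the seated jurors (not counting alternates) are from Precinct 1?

3

Removed: #5, #6, #7, #8, #14, #15, #19, #21.
Seated jurors 1–7: #1, #2, #3, #4, #9, #10, #11 (alternates #12, #13, #16 not counted).
Of those, in Precinct 1: #1, #4, #9 → 3.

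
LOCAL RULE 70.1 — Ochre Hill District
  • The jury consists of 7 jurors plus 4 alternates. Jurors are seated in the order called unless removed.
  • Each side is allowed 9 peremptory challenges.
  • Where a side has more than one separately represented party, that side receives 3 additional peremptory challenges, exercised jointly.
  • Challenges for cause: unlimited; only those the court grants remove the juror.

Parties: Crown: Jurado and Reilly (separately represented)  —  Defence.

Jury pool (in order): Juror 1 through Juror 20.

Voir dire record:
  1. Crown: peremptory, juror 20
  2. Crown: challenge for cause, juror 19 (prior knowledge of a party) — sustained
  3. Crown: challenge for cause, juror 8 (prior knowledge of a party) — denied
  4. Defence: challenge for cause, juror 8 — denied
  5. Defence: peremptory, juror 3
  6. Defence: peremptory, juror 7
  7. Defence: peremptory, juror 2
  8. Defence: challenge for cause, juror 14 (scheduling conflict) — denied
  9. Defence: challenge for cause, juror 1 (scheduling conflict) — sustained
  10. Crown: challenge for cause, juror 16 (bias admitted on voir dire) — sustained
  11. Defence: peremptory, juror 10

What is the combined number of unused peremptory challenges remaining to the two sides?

16

Crown allotment: 9 base + 3 multi-party = 12. Defence allotment: 9.
Crown peremptories used: #20 — 1 (for-cause on #19, #8, #16 don't count).
Defence peremptories used: #3, #7, #2, #10 — 4 (for-cause on #8, #14, #1 don't count).
Remaining: (12 − 1) + (9 − 4) = 16.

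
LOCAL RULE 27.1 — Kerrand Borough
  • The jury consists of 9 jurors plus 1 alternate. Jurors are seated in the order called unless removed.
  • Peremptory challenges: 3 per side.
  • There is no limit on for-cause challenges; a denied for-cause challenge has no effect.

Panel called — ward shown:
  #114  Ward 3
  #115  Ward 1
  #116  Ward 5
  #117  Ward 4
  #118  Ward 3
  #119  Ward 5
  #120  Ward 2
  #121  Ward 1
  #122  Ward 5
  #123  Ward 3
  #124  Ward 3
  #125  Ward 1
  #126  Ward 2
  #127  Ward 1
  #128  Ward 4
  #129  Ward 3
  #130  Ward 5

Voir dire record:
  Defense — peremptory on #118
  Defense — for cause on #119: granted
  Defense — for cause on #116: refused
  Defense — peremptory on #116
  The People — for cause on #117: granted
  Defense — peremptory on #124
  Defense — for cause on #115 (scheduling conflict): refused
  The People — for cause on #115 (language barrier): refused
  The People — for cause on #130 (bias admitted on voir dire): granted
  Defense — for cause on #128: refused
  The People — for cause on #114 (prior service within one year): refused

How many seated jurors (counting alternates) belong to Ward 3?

Removed: #116, #117, #118, #119, #124, #130.
Seated (10 incl. alternates): #114, #115, #120, #121, #122, #123, #125, #126, #127, #128.
Of those, in Ward 3: #114, #123 → 2.

2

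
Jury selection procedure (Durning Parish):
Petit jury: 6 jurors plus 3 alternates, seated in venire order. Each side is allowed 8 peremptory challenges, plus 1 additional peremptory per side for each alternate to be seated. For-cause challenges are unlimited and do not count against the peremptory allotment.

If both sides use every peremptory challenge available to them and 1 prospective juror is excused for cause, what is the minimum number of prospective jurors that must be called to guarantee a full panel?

Seats to fill: 6 + 3 alternates = 9.
Peremptories: 8 + 1×3 = 11 per side × 2 sides = 22.
For-cause removals: 1.
Minimum venire: 9 + 22 + 1 = 32.

32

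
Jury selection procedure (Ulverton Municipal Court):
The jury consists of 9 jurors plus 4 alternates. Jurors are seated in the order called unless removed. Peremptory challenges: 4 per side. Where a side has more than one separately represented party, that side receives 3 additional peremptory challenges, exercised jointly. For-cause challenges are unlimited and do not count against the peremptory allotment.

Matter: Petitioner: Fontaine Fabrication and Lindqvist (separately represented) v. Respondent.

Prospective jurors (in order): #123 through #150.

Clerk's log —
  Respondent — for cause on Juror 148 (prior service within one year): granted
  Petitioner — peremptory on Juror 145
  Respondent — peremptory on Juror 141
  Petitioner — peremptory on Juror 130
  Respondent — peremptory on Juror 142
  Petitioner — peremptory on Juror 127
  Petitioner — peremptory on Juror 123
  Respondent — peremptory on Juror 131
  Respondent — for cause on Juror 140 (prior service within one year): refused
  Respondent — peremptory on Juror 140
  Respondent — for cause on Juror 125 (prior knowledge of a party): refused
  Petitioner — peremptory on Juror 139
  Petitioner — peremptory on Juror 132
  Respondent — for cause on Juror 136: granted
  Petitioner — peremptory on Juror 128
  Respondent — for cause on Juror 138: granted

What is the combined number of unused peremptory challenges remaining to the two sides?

0

Petitioner allotment: 4 base + 3 multi-party = 7. Respondent allotment: 4.
Petitioner peremptories used: #145, #130, #127, #123, #139, #132, #128 — 7.
Respondent peremptories used: #141, #142, #131, #140 — 4 (for-cause on #148, #140, #125, #136, #138 don't count).
Remaining: (7 − 7) + (4 − 4) = 0.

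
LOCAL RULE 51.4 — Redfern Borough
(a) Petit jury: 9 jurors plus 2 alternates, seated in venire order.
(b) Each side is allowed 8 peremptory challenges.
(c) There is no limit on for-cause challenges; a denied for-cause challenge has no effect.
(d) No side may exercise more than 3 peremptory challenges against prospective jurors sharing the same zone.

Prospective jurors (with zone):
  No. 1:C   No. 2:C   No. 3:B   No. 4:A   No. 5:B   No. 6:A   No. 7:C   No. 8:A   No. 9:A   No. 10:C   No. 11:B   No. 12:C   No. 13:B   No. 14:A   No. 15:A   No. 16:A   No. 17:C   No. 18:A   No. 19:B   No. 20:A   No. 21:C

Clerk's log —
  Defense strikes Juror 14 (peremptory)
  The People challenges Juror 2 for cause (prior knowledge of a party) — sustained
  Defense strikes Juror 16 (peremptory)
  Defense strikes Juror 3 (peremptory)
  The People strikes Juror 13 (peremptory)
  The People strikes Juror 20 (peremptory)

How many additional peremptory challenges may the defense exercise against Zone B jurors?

Defense peremptories so far: #14, #16, #3 — 3 of 8 used, 5 left overall.
Against Zone B: #3 — 1 used; per-zone cap 3 leaves 2.
Binding limit: min(5, 2) = 2.

2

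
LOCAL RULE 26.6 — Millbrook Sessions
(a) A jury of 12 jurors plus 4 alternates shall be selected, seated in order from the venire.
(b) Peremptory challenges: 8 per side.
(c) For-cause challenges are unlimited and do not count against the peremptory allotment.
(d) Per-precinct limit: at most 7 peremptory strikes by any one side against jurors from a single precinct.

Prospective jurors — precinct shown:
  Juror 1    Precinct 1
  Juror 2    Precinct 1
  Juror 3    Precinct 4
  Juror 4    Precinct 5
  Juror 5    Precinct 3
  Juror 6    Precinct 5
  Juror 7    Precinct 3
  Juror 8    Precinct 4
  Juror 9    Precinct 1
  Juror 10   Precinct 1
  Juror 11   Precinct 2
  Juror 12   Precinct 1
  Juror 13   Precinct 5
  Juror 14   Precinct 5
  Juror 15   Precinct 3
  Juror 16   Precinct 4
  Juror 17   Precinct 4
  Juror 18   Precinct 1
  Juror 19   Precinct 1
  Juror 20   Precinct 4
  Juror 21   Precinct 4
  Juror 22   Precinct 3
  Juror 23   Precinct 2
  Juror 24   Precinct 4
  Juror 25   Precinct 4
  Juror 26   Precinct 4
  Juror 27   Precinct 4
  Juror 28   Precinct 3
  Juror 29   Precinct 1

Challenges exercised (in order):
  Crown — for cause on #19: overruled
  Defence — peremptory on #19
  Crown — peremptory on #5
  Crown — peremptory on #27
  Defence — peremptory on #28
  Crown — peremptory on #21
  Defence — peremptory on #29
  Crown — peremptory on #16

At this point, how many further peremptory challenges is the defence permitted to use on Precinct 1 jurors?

5

Defence peremptories so far: #19, #28, #29 — 3 of 8 used, 5 left overall.
Against Precinct 1: #19, #29 — 2 used; per-precinct cap 7 leaves 5.
Binding limit: min(5, 5) = 5.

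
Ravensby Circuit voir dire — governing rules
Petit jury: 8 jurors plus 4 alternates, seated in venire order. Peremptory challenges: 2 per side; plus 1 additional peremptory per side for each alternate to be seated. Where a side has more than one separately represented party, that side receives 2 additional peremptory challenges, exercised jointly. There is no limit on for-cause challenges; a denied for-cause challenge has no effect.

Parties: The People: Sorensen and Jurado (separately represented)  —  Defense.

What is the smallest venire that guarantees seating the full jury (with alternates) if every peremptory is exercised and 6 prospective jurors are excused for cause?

Seats to fill: 8 + 4 alternates = 12.
Peremptories — The People: 2 + 1×4 + 2 = 8; Defense: 2 + 1×4 = 6; total 14.
For-cause removals: 6.
Minimum venire: 12 + 14 + 6 = 32.

32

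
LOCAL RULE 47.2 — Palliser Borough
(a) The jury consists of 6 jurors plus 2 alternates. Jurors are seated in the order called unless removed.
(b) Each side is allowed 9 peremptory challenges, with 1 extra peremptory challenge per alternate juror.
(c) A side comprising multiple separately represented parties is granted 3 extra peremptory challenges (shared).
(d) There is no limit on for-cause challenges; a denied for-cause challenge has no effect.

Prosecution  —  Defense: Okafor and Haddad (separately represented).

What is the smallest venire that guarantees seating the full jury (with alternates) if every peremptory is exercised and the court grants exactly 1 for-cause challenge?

Seats to fill: 6 + 2 alternates = 8.
Peremptories — Prosecution: 9 + 1×2 = 11; Defense: 9 + 1×2 + 3 = 14; total 25.
For-cause removals: 1.
Minimum venire: 8 + 25 + 1 = 34.

34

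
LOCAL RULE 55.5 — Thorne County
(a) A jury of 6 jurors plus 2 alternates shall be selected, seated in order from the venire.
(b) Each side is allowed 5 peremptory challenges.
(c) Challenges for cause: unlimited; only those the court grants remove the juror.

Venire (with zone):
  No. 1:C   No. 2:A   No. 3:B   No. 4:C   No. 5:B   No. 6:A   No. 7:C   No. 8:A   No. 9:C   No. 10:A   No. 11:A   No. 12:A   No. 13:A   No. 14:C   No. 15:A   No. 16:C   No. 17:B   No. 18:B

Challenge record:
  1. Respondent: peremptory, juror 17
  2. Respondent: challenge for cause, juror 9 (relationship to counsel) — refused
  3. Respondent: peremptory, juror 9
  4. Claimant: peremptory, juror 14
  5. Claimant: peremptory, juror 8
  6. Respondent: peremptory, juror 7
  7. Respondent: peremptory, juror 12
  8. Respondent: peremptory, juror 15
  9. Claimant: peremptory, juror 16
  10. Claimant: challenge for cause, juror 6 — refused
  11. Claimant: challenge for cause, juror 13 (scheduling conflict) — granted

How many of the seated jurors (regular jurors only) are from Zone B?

Removed: #7, #8, #9, #12, #13, #14, #15, #16, #17.
Seated jurors 1–6: #1, #2, #3, #4, #5, #6 (alternates #10, #11 not counted).
Of those, in Zone B: #3, #5 → 2.

2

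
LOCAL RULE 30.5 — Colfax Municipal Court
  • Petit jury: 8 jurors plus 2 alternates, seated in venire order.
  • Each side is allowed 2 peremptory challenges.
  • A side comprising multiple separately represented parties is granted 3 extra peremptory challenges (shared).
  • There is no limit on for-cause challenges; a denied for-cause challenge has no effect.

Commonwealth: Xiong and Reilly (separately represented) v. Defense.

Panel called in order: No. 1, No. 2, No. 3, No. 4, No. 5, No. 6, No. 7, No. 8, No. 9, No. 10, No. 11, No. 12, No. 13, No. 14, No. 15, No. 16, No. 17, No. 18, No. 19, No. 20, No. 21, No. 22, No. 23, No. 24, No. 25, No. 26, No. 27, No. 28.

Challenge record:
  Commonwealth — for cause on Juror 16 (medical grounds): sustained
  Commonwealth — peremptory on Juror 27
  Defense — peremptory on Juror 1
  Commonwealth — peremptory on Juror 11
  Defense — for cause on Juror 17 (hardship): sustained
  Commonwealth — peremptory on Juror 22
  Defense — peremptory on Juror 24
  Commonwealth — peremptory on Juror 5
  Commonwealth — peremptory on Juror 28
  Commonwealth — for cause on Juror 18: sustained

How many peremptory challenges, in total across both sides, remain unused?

0

Commonwealth allotment: 2 base + 3 multi-party = 5. Defense allotment: 2.
Commonwealth peremptories used: #27, #11, #22, #5, #28 — 5 (for-cause on #16, #18 don't count).
Defense peremptories used: #1, #24 — 2 (the for-cause on #17 doesn't count).
Remaining: (5 − 5) + (2 − 2) = 0.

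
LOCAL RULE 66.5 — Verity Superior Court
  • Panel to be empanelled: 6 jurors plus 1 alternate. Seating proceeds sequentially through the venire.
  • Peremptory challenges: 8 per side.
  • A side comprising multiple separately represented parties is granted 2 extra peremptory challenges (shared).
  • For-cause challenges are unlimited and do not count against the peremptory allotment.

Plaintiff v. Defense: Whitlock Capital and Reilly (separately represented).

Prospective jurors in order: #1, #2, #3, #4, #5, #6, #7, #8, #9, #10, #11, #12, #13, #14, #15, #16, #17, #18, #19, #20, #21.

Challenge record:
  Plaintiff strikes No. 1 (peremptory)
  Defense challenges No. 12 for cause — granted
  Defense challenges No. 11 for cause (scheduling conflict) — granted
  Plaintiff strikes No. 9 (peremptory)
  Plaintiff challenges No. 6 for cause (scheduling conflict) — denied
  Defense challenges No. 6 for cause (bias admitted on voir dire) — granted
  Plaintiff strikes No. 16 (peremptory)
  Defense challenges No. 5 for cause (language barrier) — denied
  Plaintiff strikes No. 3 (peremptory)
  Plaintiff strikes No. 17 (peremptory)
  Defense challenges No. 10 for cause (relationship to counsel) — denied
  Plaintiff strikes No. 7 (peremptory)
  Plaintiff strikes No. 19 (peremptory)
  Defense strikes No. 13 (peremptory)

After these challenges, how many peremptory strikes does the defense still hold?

Defense allotment: 8 base + 2 multi-party = 10.
Defense peremptories used: #13 — 1 (for-cause on #12, #11, #6, #5, #10 don't count).
Remaining: 10 − 1 = 9.

9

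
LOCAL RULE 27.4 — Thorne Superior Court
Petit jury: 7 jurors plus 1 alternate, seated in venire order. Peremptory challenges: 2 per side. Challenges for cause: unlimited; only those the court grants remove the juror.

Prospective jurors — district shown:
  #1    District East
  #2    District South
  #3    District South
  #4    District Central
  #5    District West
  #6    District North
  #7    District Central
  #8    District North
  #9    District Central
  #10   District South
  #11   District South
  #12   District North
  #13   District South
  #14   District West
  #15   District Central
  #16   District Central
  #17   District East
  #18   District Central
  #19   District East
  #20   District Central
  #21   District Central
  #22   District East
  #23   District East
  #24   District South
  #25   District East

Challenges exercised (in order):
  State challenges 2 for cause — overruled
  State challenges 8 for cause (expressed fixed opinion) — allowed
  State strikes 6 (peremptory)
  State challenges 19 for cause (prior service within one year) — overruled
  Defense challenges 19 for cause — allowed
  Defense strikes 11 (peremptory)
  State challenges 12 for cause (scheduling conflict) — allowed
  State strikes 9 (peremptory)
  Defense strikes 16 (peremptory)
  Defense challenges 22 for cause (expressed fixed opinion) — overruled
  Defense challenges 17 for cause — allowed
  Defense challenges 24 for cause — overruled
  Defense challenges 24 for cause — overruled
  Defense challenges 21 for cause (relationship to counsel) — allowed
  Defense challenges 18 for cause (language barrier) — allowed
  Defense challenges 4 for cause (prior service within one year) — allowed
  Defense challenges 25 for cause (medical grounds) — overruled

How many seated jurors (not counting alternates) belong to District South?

Removed: #4, #6, #8, #9, #11, #12, #16, #17, #18, #19, #21.
Seated jurors 1–7: #1, #2, #3, #5, #7, #10, #13 (alternates #14 not counted).
Of those, in District South: #2, #3, #10, #13 → 4.

4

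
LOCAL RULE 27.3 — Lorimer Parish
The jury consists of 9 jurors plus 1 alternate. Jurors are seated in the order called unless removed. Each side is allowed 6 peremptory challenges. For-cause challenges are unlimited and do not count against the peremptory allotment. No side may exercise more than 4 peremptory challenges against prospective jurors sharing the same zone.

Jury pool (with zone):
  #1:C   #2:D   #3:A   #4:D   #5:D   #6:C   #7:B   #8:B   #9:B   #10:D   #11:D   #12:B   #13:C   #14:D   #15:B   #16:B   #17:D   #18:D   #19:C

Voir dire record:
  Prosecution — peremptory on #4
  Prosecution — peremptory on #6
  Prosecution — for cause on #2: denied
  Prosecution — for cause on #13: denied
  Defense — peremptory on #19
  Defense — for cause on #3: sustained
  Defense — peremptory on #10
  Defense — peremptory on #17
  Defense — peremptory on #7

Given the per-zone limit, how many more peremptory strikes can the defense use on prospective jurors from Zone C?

2

Defense peremptories so far: #19, #10, #17, #7 — 4 of 6 used, 2 left overall.
Against Zone C: #19 — 1 used; per-zone cap 4 leaves 3.
Binding limit: min(2, 3) = 2.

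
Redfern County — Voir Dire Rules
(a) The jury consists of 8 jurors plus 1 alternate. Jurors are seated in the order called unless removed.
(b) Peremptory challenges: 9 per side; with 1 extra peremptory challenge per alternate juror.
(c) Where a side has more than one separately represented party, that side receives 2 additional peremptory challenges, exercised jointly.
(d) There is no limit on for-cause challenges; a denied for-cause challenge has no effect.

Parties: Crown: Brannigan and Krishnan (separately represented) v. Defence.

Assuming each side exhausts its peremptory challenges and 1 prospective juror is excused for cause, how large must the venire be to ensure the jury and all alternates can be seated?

32

Seats to fill: 8 + 1 alternates = 9.
Peremptories — Crown: 9 + 1×1 + 2 = 12; Defence: 9 + 1×1 = 10; total 22.
For-cause removals: 1.
Minimum venire: 9 + 22 + 1 = 32.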